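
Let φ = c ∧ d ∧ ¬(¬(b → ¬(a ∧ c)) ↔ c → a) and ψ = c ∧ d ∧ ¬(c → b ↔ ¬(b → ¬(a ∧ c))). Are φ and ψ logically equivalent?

a  b  c  d  |  φ  ψ
0  0  0  0  |  0  0
0  0  0  1  |  0  0
0  0  1  0  |  0  0
0  0  1  1  |  0  0
0  1  0  0  |  0  0
0  1  0  1  |  0  0
0  1  1  0  |  0  0
0  1  1  1  |  0  1
1  0  0  0  |  0  0
1  0  0  1  |  0  0
1  0  1  0  |  0  0
1  0  1  1  |  1  0
1  1  0  0  |  0  0
1  1  0  1  |  0  0
1  1  1  0  |  0  0
1  1  1  1  |  0  0
The columns differ at a=0, b=1, c=1, d=1 (φ=0, ψ=1), so they are not equivalent.

not equivalent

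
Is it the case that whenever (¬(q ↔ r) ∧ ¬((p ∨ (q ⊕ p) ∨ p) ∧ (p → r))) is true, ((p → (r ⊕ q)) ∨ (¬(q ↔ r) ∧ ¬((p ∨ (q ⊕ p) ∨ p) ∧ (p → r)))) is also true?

p | q | r | φ | ψ
- | - | - | - | -
1 | 1 | 1 | 0 | 0
1 | 1 | 0 | 1 | 1
1 | 0 | 1 | 0 | 1
1 | 0 | 0 | 0 | 0
0 | 1 | 1 | 0 | 1
0 | 1 | 0 | 0 | 1
0 | 0 | 1 | 1 | 1
0 | 0 | 0 | 0 | 1
In every row where φ is true, ψ is also true, so φ ⊨ ψ.

yes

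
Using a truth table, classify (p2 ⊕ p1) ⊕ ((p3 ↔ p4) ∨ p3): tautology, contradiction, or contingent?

p1 | p2 | p3 | p4 || (p2 ⊕ p1) | (p3 ↔ p4) | ((p3 ↔ p4) ∨ p3) | ((p2 ⊕ p1) ⊕ ((p3 ↔ p4) ∨ p3))
F  | F  | F  | F  ||     F     |     T     |        T         |               T               
F  | F  | F  | T  ||     F     |     F     |        F         |               F               
F  | F  | T  | F  ||     F     |     F     |        T         |               T               
F  | F  | T  | T  ||     F     |     T     |        T         |               T               
F  | T  | F  | F  ||     T     |     T     |        T         |               F               
F  | T  | F  | T  ||     T     |     F     |        F         |               T               
F  | T  | T  | F  ||     T     |     F     |        T         |               F               
F  | T  | T  | T  ||     T     |     T     |        T         |               F               
T  | F  | F  | F  ||     T     |     T     |        T         |               F               
T  | F  | F  | T  ||     T     |     F     |        F         |               T               
T  | F  | T  | F  ||     T     |     F     |        T         |               F               
T  | F  | T  | T  ||     T     |     T     |        T         |               F               
T  | T  | F  | F  ||     F     |     T     |        T         |               T               
T  | T  | F  | T  ||     F     |     F     |        F         |               F               
T  | T  | T  | F  ||     F     |     F     |        T         |               T               
T  | T  | T  | T  ||     F     |     T     |        T         |               T               
8 of 16 rows are T, so the formula is contingent.

contingent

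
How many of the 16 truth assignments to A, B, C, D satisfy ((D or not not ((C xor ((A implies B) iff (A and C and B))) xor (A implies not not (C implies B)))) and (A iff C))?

7

  A   |   B   |   C   |   D   | (A implies B) | (A and C and B) | (C implies B) | not (C implies B) | not not (C implies B) | (A iff C) |   φ  
----- | ----- | ----- | ----- | ------------- | --------------- | ------------- | ----------------- | --------------------- | --------- | -----
False | False | False | False |      True     |      False      |      True     |       False       |          True         |    True   |  True
False | False | False |  True |      True     |      False      |      True     |       False       |          True         |    True   |  True
False | False |  True | False |      True     |      False      |     False     |        True       |         False         |   False   | False
False | False |  True |  True |      True     |      False      |     False     |        True       |         False         |   False   | False
False |  True | False | False |      True     |      False      |      True     |       False       |          True         |    True   |  True
False |  True | False |  True |      True     |      False      |      True     |       False       |          True         |    True   |  True
False |  True |  True | False |      True     |      False      |      True     |       False       |          True         |   False   | False
False |  True |  True |  True |      True     |      False      |      True     |       False       |          True         |   False   | False
 True | False | False | False |     False     |      False      |      True     |       False       |          True         |   False   | False
 True | False | False |  True |     False     |      False      |      True     |       False       |          True         |   False   | False
 True | False |  True | False |     False     |      False      |     False     |        True       |         False         |    True   | False
 True | False |  True |  True |     False     |      False      |     False     |        True       |         False         |    True   |  True
 True |  True | False | False |      True     |      False      |      True     |       False       |          True         |   False   | False
 True |  True | False |  True |      True     |      False      |      True     |       False       |          True         |   False   | False
 True |  True |  True | False |      True     |       True      |      True     |       False       |          True         |    True   |  True
 True |  True |  True |  True |      True     |       True      |      True     |       False       |          True         |    True   |  True
The formula is true on 7 of the 16 rows.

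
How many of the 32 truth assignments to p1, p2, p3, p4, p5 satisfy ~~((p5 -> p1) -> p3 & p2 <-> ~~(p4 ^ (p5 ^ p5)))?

16

p1 | p2 | p3 | p4 | p5 || φ
T  | T  | T  | T  | T  || T
T  | T  | T  | T  | F  || T
T  | T  | T  | F  | T  || F
T  | T  | T  | F  | F  || F
T  | T  | F  | T  | T  || F
T  | T  | F  | T  | F  || F
T  | T  | F  | F  | T  || T
T  | T  | F  | F  | F  || T
T  | F  | T  | T  | T  || F
T  | F  | T  | T  | F  || F
T  | F  | T  | F  | T  || T
T  | F  | T  | F  | F  || T
T  | F  | F  | T  | T  || F
T  | F  | F  | T  | F  || F
T  | F  | F  | F  | T  || T
T  | F  | F  | F  | F  || T
F  | T  | T  | T  | T  || T
F  | T  | T  | T  | F  || T
F  | T  | T  | F  | T  || F
F  | T  | T  | F  | F  || F
F  | T  | F  | T  | T  || T
F  | T  | F  | T  | F  || F
F  | T  | F  | F  | T  || F
F  | T  | F  | F  | F  || T
F  | F  | T  | T  | T  || T
F  | F  | T  | T  | F  || F
F  | F  | T  | F  | T  || F
F  | F  | T  | F  | F  || T
F  | F  | F  | T  | T  || T
F  | F  | F  | T  | F  || F
F  | F  | F  | F  | T  || F
F  | F  | F  | F  | F  || T
The formula is true on 16 of the 32 rows.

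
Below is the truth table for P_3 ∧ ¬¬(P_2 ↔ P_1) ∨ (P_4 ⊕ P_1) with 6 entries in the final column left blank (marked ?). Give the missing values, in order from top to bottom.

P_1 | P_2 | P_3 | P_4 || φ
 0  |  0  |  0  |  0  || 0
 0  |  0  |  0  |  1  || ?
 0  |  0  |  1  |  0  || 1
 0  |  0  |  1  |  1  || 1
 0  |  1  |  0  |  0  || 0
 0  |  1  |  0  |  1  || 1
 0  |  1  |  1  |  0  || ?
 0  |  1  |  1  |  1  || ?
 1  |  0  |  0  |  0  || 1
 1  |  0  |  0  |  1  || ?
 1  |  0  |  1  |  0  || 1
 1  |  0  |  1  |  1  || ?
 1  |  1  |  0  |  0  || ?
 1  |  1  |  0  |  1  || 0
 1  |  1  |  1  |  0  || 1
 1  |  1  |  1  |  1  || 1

Row P_1=0, P_2=0, P_3=0, P_4=1: (P_3 ∧ ¬¬(P_2 ↔ P_1)) = 0, (P_4 ⊕ P_1) = 1, so the formula = 1.
Row P_1=0, P_2=1, P_3=1, P_4=0: (P_3 ∧ ¬¬(P_2 ↔ P_1)) = 0, (P_4 ⊕ P_1) = 0, so the formula = 0.
Row P_1=0, P_2=1, P_3=1, P_4=1: (P_3 ∧ ¬¬(P_2 ↔ P_1)) = 0, (P_4 ⊕ P_1) = 1, so the formula = 1.
Row P_1=1, P_2=0, P_3=0, P_4=1: (P_3 ∧ ¬¬(P_2 ↔ P_1)) = 0, (P_4 ⊕ P_1) = 0, so the formula = 0.
Row P_1=1, P_2=0, P_3=1, P_4=1: (P_3 ∧ ¬¬(P_2 ↔ P_1)) = 0, (P_4 ⊕ P_1) = 0, so the formula = 0.
Row P_1=1, P_2=1, P_3=0, P_4=0: (P_3 ∧ ¬¬(P_2 ↔ P_1)) = 0, (P_4 ⊕ P_1) = 1, so the formula = 1.

1, 0, 1, 0, 0, 1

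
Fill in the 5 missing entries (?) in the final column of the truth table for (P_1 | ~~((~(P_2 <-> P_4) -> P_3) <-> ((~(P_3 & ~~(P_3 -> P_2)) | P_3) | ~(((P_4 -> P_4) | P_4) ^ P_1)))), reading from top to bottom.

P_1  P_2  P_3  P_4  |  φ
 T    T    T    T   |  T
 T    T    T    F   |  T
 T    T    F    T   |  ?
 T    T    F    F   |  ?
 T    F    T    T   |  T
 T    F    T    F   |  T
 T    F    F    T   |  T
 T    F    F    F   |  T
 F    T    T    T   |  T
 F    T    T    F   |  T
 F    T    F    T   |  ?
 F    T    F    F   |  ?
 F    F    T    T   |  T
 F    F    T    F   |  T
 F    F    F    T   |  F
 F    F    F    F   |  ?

Row P_1=T, P_2=T, P_3=F, P_4=T: ~~((~(P_2 <-> P_4) -> P_3) <-> ((~(P_3 & ~~(P_3 -> P_2)) | P_3) | ~(((P_4 -> P_4) | P_4) ^ P_1))) = T, so the formula = T.
Row P_1=T, P_2=T, P_3=F, P_4=F: ~~((~(P_2 <-> P_4) -> P_3) <-> ((~(P_3 & ~~(P_3 -> P_2)) | P_3) | ~(((P_4 -> P_4) | P_4) ^ P_1))) = F, so the formula = T.
Row P_1=F, P_2=T, P_3=F, P_4=T: ~~((~(P_2 <-> P_4) -> P_3) <-> ((~(P_3 & ~~(P_3 -> P_2)) | P_3) | ~(((P_4 -> P_4) | P_4) ^ P_1))) = T, so the formula = T.
Row P_1=F, P_2=T, P_3=F, P_4=F: ~~((~(P_2 <-> P_4) -> P_3) <-> ((~(P_3 & ~~(P_3 -> P_2)) | P_3) | ~(((P_4 -> P_4) | P_4) ^ P_1))) = F, so the formula = F.
Row P_1=F, P_2=F, P_3=F, P_4=F: ~~((~(P_2 <-> P_4) -> P_3) <-> ((~(P_3 & ~~(P_3 -> P_2)) | P_3) | ~(((P_4 -> P_4) | P_4) ^ P_1))) = T, so the formula = T.

T, T, T, F, T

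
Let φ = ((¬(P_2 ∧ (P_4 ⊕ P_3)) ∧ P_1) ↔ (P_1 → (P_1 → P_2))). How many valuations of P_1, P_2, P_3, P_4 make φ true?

2

P_1  P_2  P_3  P_4  |  (P_4 ⊕ P_3)  (P_2 ∧ (P_4 ⊕ P_3))  ¬(P_2 ∧ (P_4 ⊕ P_3))  (¬(P_2 ∧ (P_4 ⊕ P_3)) ∧ P_1)  (P_1 → P_2)  (P_1 → (P_1 → P_2))  φ
 T    T    T    T   |       F                F                    T                         T                     T                T           T
 T    T    T    F   |       T                T                    F                         F                     T                T           F
 T    T    F    T   |       T                T                    F                         F                     T                T           F
 T    T    F    F   |       F                F                    T                         T                     T                T           T
 T    F    T    T   |       F                F                    T                         T                     F                F           F
 T    F    T    F   |       T                F                    T                         T                     F                F           F
 T    F    F    T   |       T                F                    T                         T                     F                F           F
 T    F    F    F   |       F                F                    T                         T                     F                F           F
 F    T    T    T   |       F                F                    T                         F                     T                T           F
 F    T    T    F   |       T                T                    F                         F                     T                T           F
 F    T    F    T   |       T                T                    F                         F                     T                T           F
 F    T    F    F   |       F                F                    T                         F                     T                T           F
 F    F    T    T   |       F                F                    T                         F                     T                T           F
 F    F    T    F   |       T                F                    T                         F                     T                T           F
 F    F    F    T   |       T                F                    T                         F                     T                T           F
 F    F    F    F   |       F                F                    T                         F                     T                T           F
The formula is true on 2 of the 16 rows.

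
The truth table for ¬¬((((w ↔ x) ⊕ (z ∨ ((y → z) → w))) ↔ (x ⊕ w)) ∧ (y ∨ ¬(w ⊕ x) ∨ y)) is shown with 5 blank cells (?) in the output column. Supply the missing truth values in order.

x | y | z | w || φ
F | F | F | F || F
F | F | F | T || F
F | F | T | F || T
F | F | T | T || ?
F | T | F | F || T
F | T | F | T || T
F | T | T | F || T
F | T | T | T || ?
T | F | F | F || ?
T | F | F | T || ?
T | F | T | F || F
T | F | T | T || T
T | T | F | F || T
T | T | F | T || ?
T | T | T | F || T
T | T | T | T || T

F, T, F, T, T

Row x=F, y=F, z=T, w=T: ((((w ↔ x) ⊕ (z ∨ ((y → z) → w))) ↔ (x ⊕ w)) ∧ (y ∨ ¬(w ⊕ x) ∨ y)) = F, ¬((((w ↔ x) ⊕ (z ∨ ((y → z) → w))) ↔ (x ⊕ w)) ∧ (y ∨ ¬(w ⊕ x) ∨ y)) = T, so the formula = F.
Row x=F, y=T, z=T, w=T: ((((w ↔ x) ⊕ (z ∨ ((y → z) → w))) ↔ (x ⊕ w)) ∧ (y ∨ ¬(w ⊕ x) ∨ y)) = T, ¬((((w ↔ x) ⊕ (z ∨ ((y → z) → w))) ↔ (x ⊕ w)) ∧ (y ∨ ¬(w ⊕ x) ∨ y)) = F, so the formula = T.
Row x=T, y=F, z=F, w=F: ((((w ↔ x) ⊕ (z ∨ ((y → z) → w))) ↔ (x ⊕ w)) ∧ (y ∨ ¬(w ⊕ x) ∨ y)) = F, ¬((((w ↔ x) ⊕ (z ∨ ((y → z) → w))) ↔ (x ⊕ w)) ∧ (y ∨ ¬(w ⊕ x) ∨ y)) = T, so the formula = F.
Row x=T, y=F, z=F, w=T: ((((w ↔ x) ⊕ (z ∨ ((y → z) → w))) ↔ (x ⊕ w)) ∧ (y ∨ ¬(w ⊕ x) ∨ y)) = T, ¬((((w ↔ x) ⊕ (z ∨ ((y → z) → w))) ↔ (x ⊕ w)) ∧ (y ∨ ¬(w ⊕ x) ∨ y)) = F, so the formula = T.
Row x=T, y=T, z=F, w=T: ((((w ↔ x) ⊕ (z ∨ ((y → z) → w))) ↔ (x ⊕ w)) ∧ (y ∨ ¬(w ⊕ x) ∨ y)) = T, ¬((((w ↔ x) ⊕ (z ∨ ((y → z) → w))) ↔ (x ⊕ w)) ∧ (y ∨ ¬(w ⊕ x) ∨ y)) = F, so the formula = T.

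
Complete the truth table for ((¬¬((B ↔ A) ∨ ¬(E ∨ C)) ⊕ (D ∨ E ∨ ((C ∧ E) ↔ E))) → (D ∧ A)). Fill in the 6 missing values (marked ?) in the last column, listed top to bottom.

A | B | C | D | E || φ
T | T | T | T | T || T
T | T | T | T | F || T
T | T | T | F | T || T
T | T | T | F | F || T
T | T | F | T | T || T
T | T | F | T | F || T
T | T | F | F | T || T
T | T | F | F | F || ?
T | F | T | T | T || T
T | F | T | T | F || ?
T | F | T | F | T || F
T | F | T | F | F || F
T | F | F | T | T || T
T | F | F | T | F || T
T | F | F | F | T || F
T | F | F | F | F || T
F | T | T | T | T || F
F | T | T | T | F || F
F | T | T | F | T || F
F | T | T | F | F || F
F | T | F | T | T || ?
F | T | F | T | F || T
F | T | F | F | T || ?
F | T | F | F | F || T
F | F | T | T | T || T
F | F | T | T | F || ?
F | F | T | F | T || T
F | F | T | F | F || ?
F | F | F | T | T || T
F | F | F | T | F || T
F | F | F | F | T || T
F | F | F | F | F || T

T, T, F, F, T, T

Row A=T, B=T, C=F, D=F, E=F: (¬¬((B ↔ A) ∨ ¬(E ∨ C)) ⊕ (D ∨ E ∨ ((C ∧ E) ↔ E))) = F, (D ∧ A) = F, so the formula = T.
Row A=T, B=F, C=T, D=T, E=F: (¬¬((B ↔ A) ∨ ¬(E ∨ C)) ⊕ (D ∨ E ∨ ((C ∧ E) ↔ E))) = T, (D ∧ A) = T, so the formula = T.
Row A=F, B=T, C=F, D=T, E=T: (¬¬((B ↔ A) ∨ ¬(E ∨ C)) ⊕ (D ∨ E ∨ ((C ∧ E) ↔ E))) = T, (D ∧ A) = F, so the formula = F.
Row A=F, B=T, C=F, D=F, E=T: (¬¬((B ↔ A) ∨ ¬(E ∨ C)) ⊕ (D ∨ E ∨ ((C ∧ E) ↔ E))) = T, (D ∧ A) = F, so the formula = F.
Row A=F, B=F, C=T, D=T, E=F: (¬¬((B ↔ A) ∨ ¬(E ∨ C)) ⊕ (D ∨ E ∨ ((C ∧ E) ↔ E))) = F, (D ∧ A) = F, so the formula = T.
Row A=F, B=F, C=T, D=F, E=F: (¬¬((B ↔ A) ∨ ¬(E ∨ C)) ⊕ (D ∨ E ∨ ((C ∧ E) ↔ E))) = F, (D ∧ A) = F, so the formula = T.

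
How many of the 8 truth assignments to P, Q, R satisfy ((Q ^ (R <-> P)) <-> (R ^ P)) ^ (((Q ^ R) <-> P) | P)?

4

P | Q | R || φ
1 | 1 | 1 || 0
1 | 1 | 0 || 0
1 | 0 | 1 || 1
1 | 0 | 0 || 1
0 | 1 | 1 || 0
0 | 1 | 0 || 1
0 | 0 | 1 || 0
0 | 0 | 0 || 1
The formula is true on 4 of the 8 rows.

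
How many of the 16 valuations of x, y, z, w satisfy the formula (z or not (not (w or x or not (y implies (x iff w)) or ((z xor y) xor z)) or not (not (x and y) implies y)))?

12

x | y | z | w || (x iff w) | (y implies (x iff w)) | not (y implies (x iff w)) | (z xor y) | ((z xor y) xor z) | (x and y) | not (x and y) | (not (x and y) implies y) | φ
F | F | F | F ||     T     |           T           |             F             |     F     |         F         |     F     |       T       |             F             | F
F | F | F | T ||     F     |           T           |             F             |     F     |         F         |     F     |       T       |             F             | F
F | F | T | F ||     T     |           T           |             F             |     T     |         F         |     F     |       T       |             F             | T
F | F | T | T ||     F     |           T           |             F             |     T     |         F         |     F     |       T       |             F             | T
F | T | F | F ||     T     |           T           |             F             |     T     |         T         |     F     |       T       |             T             | T
F | T | F | T ||     F     |           F           |             T             |     T     |         T         |     F     |       T       |             T             | T
F | T | T | F ||     T     |           T           |             F             |     F     |         T         |     F     |       T       |             T             | T
F | T | T | T ||     F     |           F           |             T             |     F     |         T         |     F     |       T       |             T             | T
T | F | F | F ||     F     |           T           |             F             |     F     |         F         |     F     |       T       |             F             | F
T | F | F | T ||     T     |           T           |             F             |     F     |         F         |     F     |       T       |             F             | F
T | F | T | F ||     F     |           T           |             F             |     T     |         F         |     F     |       T       |             F             | T
T | F | T | T ||     T     |           T           |             F             |     T     |         F         |     F     |       T       |             F             | T
T | T | F | F ||     F     |           F           |             T             |     T     |         T         |     T     |       F       |             T             | T
T | T | F | T ||     T     |           T           |             F             |     T     |         T         |     T     |       F       |             T             | T
T | T | T | F ||     F     |           F           |             T             |     F     |         T         |     T     |       F       |             T             | T
T | T | T | T ||     T     |           T           |             F             |     F     |         T         |     T     |       F       |             T             | T
The formula is true on 12 of the 16 rows.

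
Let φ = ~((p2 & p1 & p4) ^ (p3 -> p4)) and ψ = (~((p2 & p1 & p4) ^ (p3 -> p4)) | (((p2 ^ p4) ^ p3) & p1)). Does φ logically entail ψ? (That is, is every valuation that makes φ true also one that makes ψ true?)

p1 | p2 | p3 | p4 || φ | ψ
T  | T  | T  | T  || T | T
T  | T  | T  | F  || T | T
T  | T  | F  | T  || T | T
T  | T  | F  | F  || F | T
T  | F  | T  | T  || F | F
T  | F  | T  | F  || T | T
T  | F  | F  | T  || F | T
T  | F  | F  | F  || F | F
F  | T  | T  | T  || F | F
F  | T  | T  | F  || T | T
F  | T  | F  | T  || F | F
F  | T  | F  | F  || F | F
F  | F  | T  | T  || F | F
F  | F  | T  | F  || T | T
F  | F  | F  | T  || F | F
F  | F  | F  | F  || F | F
In every row where φ is true, ψ is also true, so φ ⊨ ψ.

yes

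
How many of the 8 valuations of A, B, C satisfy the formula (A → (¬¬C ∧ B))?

A | B | C || ¬C | ¬¬C | (¬¬C ∧ B) | (A → (¬¬C ∧ B))
F | F | F || T  |  F  |     F     |        T       
F | F | T || F  |  T  |     F     |        T       
F | T | F || T  |  F  |     F     |        T       
F | T | T || F  |  T  |     T     |        T       
T | F | F || T  |  F  |     F     |        F       
T | F | T || F  |  T  |     F     |        F       
T | T | F || T  |  F  |     F     |        F       
T | T | T || F  |  T  |     T     |        T       
The formula is true on 5 of the 8 rows.

5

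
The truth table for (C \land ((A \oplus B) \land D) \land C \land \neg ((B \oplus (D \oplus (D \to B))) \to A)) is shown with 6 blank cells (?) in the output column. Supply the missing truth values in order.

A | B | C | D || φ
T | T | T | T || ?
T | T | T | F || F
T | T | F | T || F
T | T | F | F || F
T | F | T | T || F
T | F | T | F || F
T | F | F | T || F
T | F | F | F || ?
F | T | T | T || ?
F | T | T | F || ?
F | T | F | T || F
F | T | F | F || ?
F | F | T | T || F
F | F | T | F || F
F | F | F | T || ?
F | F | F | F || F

Row A=T, B=T, C=T, D=T: ((A \oplus B) \land D) = F, \neg ((B \oplus (D \oplus (D \to B))) \to A) = F, so the formula = F.
Row A=T, B=F, C=F, D=F: ((A \oplus B) \land D) = F, \neg ((B \oplus (D \oplus (D \to B))) \to A) = F, so the formula = F.
Row A=F, B=T, C=T, D=T: ((A \oplus B) \land D) = T, \neg ((B \oplus (D \oplus (D \to B))) \to A) = T, so the formula = T.
Row A=F, B=T, C=T, D=F: ((A \oplus B) \land D) = F, \neg ((B \oplus (D \oplus (D \to B))) \to A) = F, so the formula = F.
Row A=F, B=T, C=F, D=F: ((A \oplus B) \land D) = F, \neg ((B \oplus (D \oplus (D \to B))) \to A) = F, so the formula = F.
Row A=F, B=F, C=F, D=T: ((A \oplus B) \land D) = F, \neg ((B \oplus (D \oplus (D \to B))) \to A) = T, so the formula = F.

F, F, T, F, F, F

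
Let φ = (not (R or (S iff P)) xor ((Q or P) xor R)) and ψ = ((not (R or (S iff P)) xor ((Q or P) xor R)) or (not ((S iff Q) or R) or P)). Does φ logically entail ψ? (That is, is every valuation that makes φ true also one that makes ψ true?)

yes

P | Q | R | S | φ | ψ
- | - | - | - | - | -
T | T | T | T | F | T
T | T | T | F | F | T
T | T | F | T | T | T
T | T | F | F | F | T
T | F | T | T | F | T
T | F | T | F | F | T
T | F | F | T | T | T
T | F | F | F | F | T
F | T | T | T | F | F
F | T | T | F | F | F
F | T | F | T | F | F
F | T | F | F | T | T
F | F | T | T | T | T
F | F | T | F | T | T
F | F | F | T | T | T
F | F | F | F | F | F
In every row where φ is true, ψ is also true, so φ ⊨ ψ.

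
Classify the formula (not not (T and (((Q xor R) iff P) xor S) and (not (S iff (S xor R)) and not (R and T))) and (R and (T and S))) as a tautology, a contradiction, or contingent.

  P      Q      R      S      T    |    φ  
 True   True   True   True   True  |  False
 True   True   True   True  False  |  False
 True   True   True  False   True  |  False
 True   True   True  False  False  |  False
 True   True  False   True   True  |  False
 True   True  False   True  False  |  False
 True   True  False  False   True  |  False
 True   True  False  False  False  |  False
 True  False   True   True   True  |  False
 True  False   True   True  False  |  False
 True  False   True  False   True  |  False
 True  False   True  False  False  |  False
 True  False  False   True   True  |  False
 True  False  False   True  False  |  False
 True  False  False  False   True  |  False
 True  False  False  False  False  |  False
False   True   True   True   True  |  False
False   True   True   True  False  |  False
False   True   True  False   True  |  False
False   True   True  False  False  |  False
False   True  False   True   True  |  False
False   True  False   True  False  |  False
False   True  False  False   True  |  False
False   True  False  False  False  |  False
False  False   True   True   True  |  False
False  False   True   True  False  |  False
False  False   True  False   True  |  False
False  False   True  False  False  |  False
False  False  False   True   True  |  False
False  False  False   True  False  |  False
False  False  False  False   True  |  False
False  False  False  False  False  |  False
Every row is False, so the formula is a contradiction.

contradiction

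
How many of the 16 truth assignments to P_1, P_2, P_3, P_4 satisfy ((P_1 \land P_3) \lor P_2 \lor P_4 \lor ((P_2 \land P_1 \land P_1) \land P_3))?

P_1 | P_2 | P_3 | P_4 || (P_1 \land P_3) | (P_2 \land P_1 \land P_1) | φ
 T  |  T  |  T  |  T  ||        T        |             T             | T
 T  |  T  |  T  |  F  ||        T        |             T             | T
 T  |  T  |  F  |  T  ||        F        |             T             | T
 T  |  T  |  F  |  F  ||        F        |             T             | T
 T  |  F  |  T  |  T  ||        T        |             F             | T
 T  |  F  |  T  |  F  ||        T        |             F             | T
 T  |  F  |  F  |  T  ||        F        |             F             | T
 T  |  F  |  F  |  F  ||        F        |             F             | F
 F  |  T  |  T  |  T  ||        F        |             F             | T
 F  |  T  |  T  |  F  ||        F        |             F             | T
 F  |  T  |  F  |  T  ||        F        |             F             | T
 F  |  T  |  F  |  F  ||        F        |             F             | T
 F  |  F  |  T  |  T  ||        F        |             F             | T
 F  |  F  |  T  |  F  ||        F        |             F             | F
 F  |  F  |  F  |  T  ||        F        |             F             | T
 F  |  F  |  F  |  F  ||        F        |             F             | F
The formula is true on 13 of the 16 rows.

13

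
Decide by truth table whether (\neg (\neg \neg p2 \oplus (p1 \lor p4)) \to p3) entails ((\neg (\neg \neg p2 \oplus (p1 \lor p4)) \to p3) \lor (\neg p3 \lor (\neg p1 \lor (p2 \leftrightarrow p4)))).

p1 | p2 | p3 | p4 | φ | ψ
-- | -- | -- | -- | - | -
F  | F  | F  | F  | F | T
F  | F  | F  | T  | T | T
F  | F  | T  | F  | T | T
F  | F  | T  | T  | T | T
F  | T  | F  | F  | T | T
F  | T  | F  | T  | F | T
F  | T  | T  | F  | T | T
F  | T  | T  | T  | T | T
T  | F  | F  | F  | T | T
T  | F  | F  | T  | T | T
T  | F  | T  | F  | T | T
T  | F  | T  | T  | T | T
T  | T  | F  | F  | F | T
T  | T  | F  | T  | F | T
T  | T  | T  | F  | T | T
T  | T  | T  | T  | T | T
In every row where φ is true, ψ is also true, so φ ⊨ ψ.

yes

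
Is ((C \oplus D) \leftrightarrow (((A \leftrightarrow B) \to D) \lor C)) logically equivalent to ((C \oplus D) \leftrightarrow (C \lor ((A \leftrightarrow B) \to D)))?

equivalent

A  B  C  D  |  φ  ψ
T  T  T  T  |  F  F
T  T  T  F  |  T  T
T  T  F  T  |  T  T
T  T  F  F  |  T  T
T  F  T  T  |  F  F
T  F  T  F  |  T  T
T  F  F  T  |  T  T
T  F  F  F  |  F  F
F  T  T  T  |  F  F
F  T  T  F  |  T  T
F  T  F  T  |  T  T
F  T  F  F  |  F  F
F  F  T  T  |  F  F
F  F  T  F  |  T  T
F  F  F  T  |  T  T
F  F  F  F  |  T  T
The columns for φ and ψ agree on every row, so they are logically equivalent.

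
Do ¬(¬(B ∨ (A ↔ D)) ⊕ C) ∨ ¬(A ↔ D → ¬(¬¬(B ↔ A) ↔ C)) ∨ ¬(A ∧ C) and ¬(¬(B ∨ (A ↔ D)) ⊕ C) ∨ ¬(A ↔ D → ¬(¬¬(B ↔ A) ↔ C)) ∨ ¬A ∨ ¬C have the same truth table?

A  B  C  D  |  φ  ψ
F  F  F  F  |  T  T
F  F  F  T  |  T  T
F  F  T  F  |  T  T
F  F  T  T  |  T  T
F  T  F  F  |  T  T
F  T  F  T  |  T  T
F  T  T  F  |  T  T
F  T  T  T  |  T  T
T  F  F  F  |  T  T
T  F  F  T  |  T  T
T  F  T  F  |  T  T
T  F  T  T  |  F  F
T  T  F  F  |  T  T
T  T  F  T  |  T  T
T  T  T  F  |  F  F
T  T  T  T  |  T  T
The columns for φ and ψ agree on every row, so they are logically equivalent.

equivalent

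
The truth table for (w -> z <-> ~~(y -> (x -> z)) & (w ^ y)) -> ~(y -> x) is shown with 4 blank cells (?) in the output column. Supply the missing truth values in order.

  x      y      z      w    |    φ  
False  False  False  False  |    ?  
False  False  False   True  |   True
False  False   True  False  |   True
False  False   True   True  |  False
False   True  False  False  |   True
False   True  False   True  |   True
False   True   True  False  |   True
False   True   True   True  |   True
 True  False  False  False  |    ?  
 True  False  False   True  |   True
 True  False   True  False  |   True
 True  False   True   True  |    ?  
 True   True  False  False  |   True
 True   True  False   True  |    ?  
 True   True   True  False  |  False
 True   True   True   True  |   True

True, True, False, False

Row x=False, y=False, z=False, w=False: (w -> z <-> ~~(y -> (x -> z)) & (w ^ y)) = False, ~(y -> x) = False, so the formula = True.
Row x=True, y=False, z=False, w=False: (w -> z <-> ~~(y -> (x -> z)) & (w ^ y)) = False, ~(y -> x) = False, so the formula = True.
Row x=True, y=False, z=True, w=True: (w -> z <-> ~~(y -> (x -> z)) & (w ^ y)) = True, ~(y -> x) = False, so the formula = False.
Row x=True, y=True, z=False, w=True: (w -> z <-> ~~(y -> (x -> z)) & (w ^ y)) = True, ~(y -> x) = False, so the formula = False.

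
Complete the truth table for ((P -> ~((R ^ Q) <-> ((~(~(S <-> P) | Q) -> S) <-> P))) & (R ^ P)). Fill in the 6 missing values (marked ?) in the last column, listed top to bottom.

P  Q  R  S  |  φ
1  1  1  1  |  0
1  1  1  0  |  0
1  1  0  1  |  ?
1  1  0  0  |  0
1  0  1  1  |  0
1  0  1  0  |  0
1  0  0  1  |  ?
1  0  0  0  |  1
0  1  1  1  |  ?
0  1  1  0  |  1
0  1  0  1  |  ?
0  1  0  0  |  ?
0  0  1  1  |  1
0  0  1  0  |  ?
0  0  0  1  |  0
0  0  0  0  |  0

0, 1, 1, 0, 0, 1

Row P=1, Q=1, R=0, S=1: (P -> ~((R ^ Q) <-> ((~(~(S <-> P) | Q) -> S) <-> P))) = 0, (R ^ P) = 1, so the formula = 0.
Row P=1, Q=0, R=0, S=1: (P -> ~((R ^ Q) <-> ((~(~(S <-> P) | Q) -> S) <-> P))) = 1, (R ^ P) = 1, so the formula = 1.
Row P=0, Q=1, R=1, S=1: (P -> ~((R ^ Q) <-> ((~(~(S <-> P) | Q) -> S) <-> P))) = 1, (R ^ P) = 1, so the formula = 1.
Row P=0, Q=1, R=0, S=1: (P -> ~((R ^ Q) <-> ((~(~(S <-> P) | Q) -> S) <-> P))) = 1, (R ^ P) = 0, so the formula = 0.
Row P=0, Q=1, R=0, S=0: (P -> ~((R ^ Q) <-> ((~(~(S <-> P) | Q) -> S) <-> P))) = 1, (R ^ P) = 0, so the formula = 0.
Row P=0, Q=0, R=1, S=0: (P -> ~((R ^ Q) <-> ((~(~(S <-> P) | Q) -> S) <-> P))) = 1, (R ^ P) = 1, so the formula = 1.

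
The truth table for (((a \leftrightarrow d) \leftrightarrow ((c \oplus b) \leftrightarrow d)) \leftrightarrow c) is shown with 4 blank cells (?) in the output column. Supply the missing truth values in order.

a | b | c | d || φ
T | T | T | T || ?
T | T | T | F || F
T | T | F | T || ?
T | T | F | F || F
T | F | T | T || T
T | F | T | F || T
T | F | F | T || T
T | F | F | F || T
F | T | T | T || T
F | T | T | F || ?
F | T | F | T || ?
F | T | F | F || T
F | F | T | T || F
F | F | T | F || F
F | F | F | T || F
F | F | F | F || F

F, F, T, T

Row a=T, b=T, c=T, d=T: ((a \leftrightarrow d) \leftrightarrow ((c \oplus b) \leftrightarrow d)) = F, so the formula = F.
Row a=T, b=T, c=F, d=T: ((a \leftrightarrow d) \leftrightarrow ((c \oplus b) \leftrightarrow d)) = T, so the formula = F.
Row a=F, b=T, c=T, d=F: ((a \leftrightarrow d) \leftrightarrow ((c \oplus b) \leftrightarrow d)) = T, so the formula = T.
Row a=F, b=T, c=F, d=T: ((a \leftrightarrow d) \leftrightarrow ((c \oplus b) \leftrightarrow d)) = F, so the formula = T.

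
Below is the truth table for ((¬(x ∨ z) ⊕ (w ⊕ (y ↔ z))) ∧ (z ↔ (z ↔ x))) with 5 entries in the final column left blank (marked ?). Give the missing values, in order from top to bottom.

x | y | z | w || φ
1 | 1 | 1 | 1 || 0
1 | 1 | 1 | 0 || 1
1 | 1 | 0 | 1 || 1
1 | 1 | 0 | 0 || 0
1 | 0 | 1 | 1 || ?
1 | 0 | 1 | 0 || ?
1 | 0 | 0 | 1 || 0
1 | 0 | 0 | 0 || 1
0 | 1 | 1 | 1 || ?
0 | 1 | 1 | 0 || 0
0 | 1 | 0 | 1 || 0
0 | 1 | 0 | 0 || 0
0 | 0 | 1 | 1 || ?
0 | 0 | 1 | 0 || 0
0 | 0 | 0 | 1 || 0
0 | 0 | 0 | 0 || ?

1, 0, 0, 0, 0

Row x=1, y=0, z=1, w=1: (¬(x ∨ z) ⊕ (w ⊕ (y ↔ z))) = 1, (z ↔ (z ↔ x)) = 1, so the formula = 1.
Row x=1, y=0, z=1, w=0: (¬(x ∨ z) ⊕ (w ⊕ (y ↔ z))) = 0, (z ↔ (z ↔ x)) = 1, so the formula = 0.
Row x=0, y=1, z=1, w=1: (¬(x ∨ z) ⊕ (w ⊕ (y ↔ z))) = 0, (z ↔ (z ↔ x)) = 0, so the formula = 0.
Row x=0, y=0, z=1, w=1: (¬(x ∨ z) ⊕ (w ⊕ (y ↔ z))) = 1, (z ↔ (z ↔ x)) = 0, so the formula = 0.
Row x=0, y=0, z=0, w=0: (¬(x ∨ z) ⊕ (w ⊕ (y ↔ z))) = 0, (z ↔ (z ↔ x)) = 0, so the formula = 0.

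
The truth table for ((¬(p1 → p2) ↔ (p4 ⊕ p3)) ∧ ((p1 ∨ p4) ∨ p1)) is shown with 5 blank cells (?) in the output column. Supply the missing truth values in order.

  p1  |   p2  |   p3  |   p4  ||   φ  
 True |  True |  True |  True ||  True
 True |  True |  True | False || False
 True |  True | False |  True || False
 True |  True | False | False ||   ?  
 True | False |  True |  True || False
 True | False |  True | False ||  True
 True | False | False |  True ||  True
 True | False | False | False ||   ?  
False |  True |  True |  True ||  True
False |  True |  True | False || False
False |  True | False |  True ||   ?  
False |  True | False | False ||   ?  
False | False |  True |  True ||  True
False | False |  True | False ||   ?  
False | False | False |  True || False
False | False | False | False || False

True, False, False, False, False

Row p1=True, p2=True, p3=False, p4=False: (¬(p1 → p2) ↔ (p4 ⊕ p3)) = True, ((p1 ∨ p4) ∨ p1) = True, so the formula = True.
Row p1=True, p2=False, p3=False, p4=False: (¬(p1 → p2) ↔ (p4 ⊕ p3)) = False, ((p1 ∨ p4) ∨ p1) = True, so the formula = False.
Row p1=False, p2=True, p3=False, p4=True: (¬(p1 → p2) ↔ (p4 ⊕ p3)) = False, ((p1 ∨ p4) ∨ p1) = True, so the formula = False.
Row p1=False, p2=True, p3=False, p4=False: (¬(p1 → p2) ↔ (p4 ⊕ p3)) = True, ((p1 ∨ p4) ∨ p1) = False, so the formula = False.
Row p1=False, p2=False, p3=True, p4=False: (¬(p1 → p2) ↔ (p4 ⊕ p3)) = False, ((p1 ∨ p4) ∨ p1) = False, so the formula = False.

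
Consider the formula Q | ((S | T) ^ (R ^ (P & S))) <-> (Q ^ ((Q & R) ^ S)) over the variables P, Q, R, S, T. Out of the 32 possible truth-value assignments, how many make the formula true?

P | Q | R | S | T || φ
F | F | F | F | F || T
F | F | F | F | T || F
F | F | F | T | F || T
F | F | F | T | T || T
F | F | T | F | F || F
F | F | T | F | T || T
F | F | T | T | F || F
F | F | T | T | T || F
F | T | F | F | F || T
F | T | F | F | T || T
F | T | F | T | F || F
F | T | F | T | T || F
F | T | T | F | F || F
F | T | T | F | T || F
F | T | T | T | F || T
F | T | T | T | T || T
T | F | F | F | F || T
T | F | F | F | T || F
T | F | F | T | F || F
T | F | F | T | T || F
T | F | T | F | F || F
T | F | T | F | T || T
T | F | T | T | F || T
T | F | T | T | T || T
T | T | F | F | F || T
T | T | F | F | T || T
T | T | F | T | F || F
T | T | F | T | T || F
T | T | T | F | F || F
T | T | T | F | T || F
T | T | T | T | F || T
T | T | T | T | T || T
The formula is true on 16 of the 32 rows.

16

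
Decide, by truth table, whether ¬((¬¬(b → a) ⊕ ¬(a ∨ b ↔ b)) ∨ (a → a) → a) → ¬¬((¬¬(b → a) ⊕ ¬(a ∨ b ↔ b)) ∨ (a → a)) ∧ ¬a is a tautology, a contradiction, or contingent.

tautology

a | b | φ
- | - | -
1 | 1 | 1
1 | 0 | 1
0 | 1 | 1
0 | 0 | 1
Every row is 1, so the formula is a tautology.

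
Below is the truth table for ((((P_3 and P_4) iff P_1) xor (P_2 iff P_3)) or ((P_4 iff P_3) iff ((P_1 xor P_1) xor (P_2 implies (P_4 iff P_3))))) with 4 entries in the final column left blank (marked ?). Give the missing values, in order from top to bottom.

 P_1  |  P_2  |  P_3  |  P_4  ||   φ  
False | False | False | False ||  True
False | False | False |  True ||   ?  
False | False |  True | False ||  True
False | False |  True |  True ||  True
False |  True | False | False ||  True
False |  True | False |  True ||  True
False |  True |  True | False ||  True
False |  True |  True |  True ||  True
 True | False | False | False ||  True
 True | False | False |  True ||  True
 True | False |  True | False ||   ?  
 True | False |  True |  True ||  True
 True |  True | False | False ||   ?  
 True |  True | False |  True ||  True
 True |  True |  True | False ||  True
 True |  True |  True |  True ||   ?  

Row P_1=False, P_2=False, P_3=False, P_4=True: (((P_3 and P_4) iff P_1) xor (P_2 iff P_3)) = False, ((P_4 iff P_3) iff ((P_1 xor P_1) xor (P_2 implies (P_4 iff P_3)))) = False, so the formula = False.
Row P_1=True, P_2=False, P_3=True, P_4=False: (((P_3 and P_4) iff P_1) xor (P_2 iff P_3)) = False, ((P_4 iff P_3) iff ((P_1 xor P_1) xor (P_2 implies (P_4 iff P_3)))) = False, so the formula = False.
Row P_1=True, P_2=True, P_3=False, P_4=False: (((P_3 and P_4) iff P_1) xor (P_2 iff P_3)) = False, ((P_4 iff P_3) iff ((P_1 xor P_1) xor (P_2 implies (P_4 iff P_3)))) = True, so the formula = True.
Row P_1=True, P_2=True, P_3=True, P_4=True: (((P_3 and P_4) iff P_1) xor (P_2 iff P_3)) = False, ((P_4 iff P_3) iff ((P_1 xor P_1) xor (P_2 implies (P_4 iff P_3)))) = True, so the formula = True.

False, False, True, True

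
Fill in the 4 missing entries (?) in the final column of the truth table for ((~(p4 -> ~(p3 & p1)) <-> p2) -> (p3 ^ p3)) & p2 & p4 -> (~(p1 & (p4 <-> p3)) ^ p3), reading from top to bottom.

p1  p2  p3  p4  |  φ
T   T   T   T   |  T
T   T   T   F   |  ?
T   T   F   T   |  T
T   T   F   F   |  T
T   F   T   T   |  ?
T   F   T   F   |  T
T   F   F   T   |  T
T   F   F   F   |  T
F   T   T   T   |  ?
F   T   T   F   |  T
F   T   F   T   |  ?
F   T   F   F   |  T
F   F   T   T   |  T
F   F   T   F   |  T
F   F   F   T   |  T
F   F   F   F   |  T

T, T, F, T

Row p1=T, p2=T, p3=T, p4=F: (((~(p4 -> ~(p3 & p1)) <-> p2) -> (p3 ^ p3)) & p2 & p4) = F, (~(p1 & (p4 <-> p3)) ^ p3) = F, so the formula = T.
Row p1=T, p2=F, p3=T, p4=T: (((~(p4 -> ~(p3 & p1)) <-> p2) -> (p3 ^ p3)) & p2 & p4) = F, (~(p1 & (p4 <-> p3)) ^ p3) = T, so the formula = T.
Row p1=F, p2=T, p3=T, p4=T: (((~(p4 -> ~(p3 & p1)) <-> p2) -> (p3 ^ p3)) & p2 & p4) = T, (~(p1 & (p4 <-> p3)) ^ p3) = F, so the formula = F.
Row p1=F, p2=T, p3=F, p4=T: (((~(p4 -> ~(p3 & p1)) <-> p2) -> (p3 ^ p3)) & p2 & p4) = T, (~(p1 & (p4 <-> p3)) ^ p3) = T, so the formula = T.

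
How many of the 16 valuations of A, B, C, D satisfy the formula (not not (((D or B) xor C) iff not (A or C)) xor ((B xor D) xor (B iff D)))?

6

  A   |   B   |   C   |   D   | (D or B) | ((D or B) xor C) | (A or C) | not (A or C) | (B xor D) | (B iff D) | ((B xor D) xor (B iff D)) |   φ  
----- | ----- | ----- | ----- | -------- | ---------------- | -------- | ------------ | --------- | --------- | ------------------------- | -----
False | False | False | False |  False   |      False       |  False   |     True     |   False   |    True   |            True           |  True
False | False | False |  True |   True   |       True       |  False   |     True     |    True   |   False   |            True           | False
False | False |  True | False |  False   |       True       |   True   |    False     |   False   |    True   |            True           |  True
False | False |  True |  True |   True   |      False       |   True   |    False     |    True   |   False   |            True           | False
False |  True | False | False |   True   |       True       |  False   |     True     |    True   |   False   |            True           | False
False |  True | False |  True |   True   |       True       |  False   |     True     |   False   |    True   |            True           | False
False |  True |  True | False |   True   |      False       |   True   |    False     |    True   |   False   |            True           | False
False |  True |  True |  True |   True   |      False       |   True   |    False     |   False   |    True   |            True           | False
 True | False | False | False |  False   |      False       |   True   |    False     |   False   |    True   |            True           | False
 True | False | False |  True |   True   |       True       |   True   |    False     |    True   |   False   |            True           |  True
 True | False |  True | False |  False   |       True       |   True   |    False     |   False   |    True   |            True           |  True
 True | False |  True |  True |   True   |      False       |   True   |    False     |    True   |   False   |            True           | False
 True |  True | False | False |   True   |       True       |   True   |    False     |    True   |   False   |            True           |  True
 True |  True | False |  True |   True   |       True       |   True   |    False     |   False   |    True   |            True           |  True
 True |  True |  True | False |   True   |      False       |   True   |    False     |    True   |   False   |            True           | False
 True |  True |  True |  True |   True   |      False       |   True   |    False     |   False   |    True   |            True           | False
The formula is true on 6 of the 16 rows.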